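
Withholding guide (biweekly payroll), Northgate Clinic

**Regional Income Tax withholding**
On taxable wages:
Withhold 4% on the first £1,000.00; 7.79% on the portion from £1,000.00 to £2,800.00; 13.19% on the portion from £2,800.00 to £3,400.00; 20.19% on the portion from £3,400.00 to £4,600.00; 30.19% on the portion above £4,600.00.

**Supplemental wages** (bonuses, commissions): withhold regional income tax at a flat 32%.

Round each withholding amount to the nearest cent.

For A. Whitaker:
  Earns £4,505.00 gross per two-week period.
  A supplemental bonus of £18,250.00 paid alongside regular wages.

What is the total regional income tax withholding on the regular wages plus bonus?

Regional Income Tax: taxable = £4,505.00
  £259.36 + 20.19% × (£4,505.00 − £3,400.00) = £259.36 + 20.19% × £1,105.00 = £482.46
Supplemental (32% flat on bonus): 32% × £18,250.00 = £5,840.00
Total regional income tax: £482.46 + £5,840.00 = £6,322.46

£6,322.46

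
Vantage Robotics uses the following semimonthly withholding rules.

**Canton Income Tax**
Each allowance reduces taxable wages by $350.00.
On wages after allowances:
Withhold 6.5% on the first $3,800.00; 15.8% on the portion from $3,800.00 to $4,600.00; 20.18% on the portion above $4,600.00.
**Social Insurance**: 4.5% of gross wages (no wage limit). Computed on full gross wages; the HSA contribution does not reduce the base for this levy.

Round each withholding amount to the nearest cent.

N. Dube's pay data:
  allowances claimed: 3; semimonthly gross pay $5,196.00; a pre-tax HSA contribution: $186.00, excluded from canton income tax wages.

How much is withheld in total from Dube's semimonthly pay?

Canton Income Tax: taxable = $5,196.00 − $186.00 − 3×$350.00 = $3,960.00
  $247.00 + 15.8% × ($3,960.00 − $3,800.00) = $247.00 + 15.8% × $160.00 = $272.28
Social Insurance: 4.5% × $5,196.00 = $233.82
Total: $272.28 + $233.82 = $506.10

$506.10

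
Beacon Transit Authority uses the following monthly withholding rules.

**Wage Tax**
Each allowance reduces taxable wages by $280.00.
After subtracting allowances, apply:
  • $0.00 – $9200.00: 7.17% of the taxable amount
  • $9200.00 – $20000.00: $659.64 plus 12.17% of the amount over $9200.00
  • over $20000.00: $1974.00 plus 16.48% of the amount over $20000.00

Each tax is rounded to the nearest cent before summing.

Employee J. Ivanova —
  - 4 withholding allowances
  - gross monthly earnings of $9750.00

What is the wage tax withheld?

$618.77

Wage Tax: taxable = $9750.00 − 4×$280.00 = $8630.00
  7.17% × $8630.00 = $618.77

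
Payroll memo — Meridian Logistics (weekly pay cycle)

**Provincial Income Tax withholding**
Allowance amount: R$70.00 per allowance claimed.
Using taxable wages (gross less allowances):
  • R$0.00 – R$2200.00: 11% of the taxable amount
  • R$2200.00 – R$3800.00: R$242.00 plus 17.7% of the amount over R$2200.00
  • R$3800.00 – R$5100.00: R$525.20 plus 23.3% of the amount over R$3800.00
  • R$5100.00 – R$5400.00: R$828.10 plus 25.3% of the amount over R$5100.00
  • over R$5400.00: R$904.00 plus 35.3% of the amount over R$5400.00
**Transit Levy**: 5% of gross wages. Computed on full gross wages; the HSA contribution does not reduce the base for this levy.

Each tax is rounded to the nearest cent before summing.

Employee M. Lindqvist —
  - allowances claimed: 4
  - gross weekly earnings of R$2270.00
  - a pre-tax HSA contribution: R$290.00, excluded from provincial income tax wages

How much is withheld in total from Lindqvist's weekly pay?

Provincial Income Tax: taxable = R$2270.00 − R$290.00 − 4×R$70.00 = R$1700.00
  11% × R$1700.00 = R$187.00
Transit Levy: 5% × R$2270.00 = R$113.50
Total: R$187.00 + R$113.50 = R$300.50

R$300.50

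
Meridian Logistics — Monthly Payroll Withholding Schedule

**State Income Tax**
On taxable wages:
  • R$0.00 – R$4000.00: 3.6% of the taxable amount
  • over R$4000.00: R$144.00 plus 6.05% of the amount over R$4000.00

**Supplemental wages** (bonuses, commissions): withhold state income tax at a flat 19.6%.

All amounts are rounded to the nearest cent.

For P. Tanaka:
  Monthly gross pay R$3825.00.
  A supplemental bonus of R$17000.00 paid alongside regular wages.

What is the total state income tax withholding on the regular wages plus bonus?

State Income Tax: taxable = R$3825.00
  3.6% × R$3825.00 = R$137.70
Supplemental (19.6% flat on bonus): 19.6% × R$17000.00 = R$3332.00
Total state income tax: R$137.70 + R$3332.00 = R$3469.70

R$3469.70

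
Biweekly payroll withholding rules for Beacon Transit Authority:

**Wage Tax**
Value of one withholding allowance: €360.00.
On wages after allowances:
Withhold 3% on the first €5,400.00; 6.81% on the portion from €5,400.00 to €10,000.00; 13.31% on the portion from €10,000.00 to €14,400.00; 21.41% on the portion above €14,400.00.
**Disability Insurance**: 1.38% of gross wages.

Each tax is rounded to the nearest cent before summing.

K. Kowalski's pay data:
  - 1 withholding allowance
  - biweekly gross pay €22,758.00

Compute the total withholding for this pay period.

€3,087.33

Wage Tax: taxable = €22,758.00 − 1×€360.00 = €22,398.00
  €1,060.90 + 21.41% × (€22,398.00 − €14,400.00) = €1,060.90 + 21.41% × €7,998.00 = €2,773.27
Disability Insurance: 1.38% × €22,758.00 = €314.06
Total: €2,773.27 + €314.06 = €3,087.33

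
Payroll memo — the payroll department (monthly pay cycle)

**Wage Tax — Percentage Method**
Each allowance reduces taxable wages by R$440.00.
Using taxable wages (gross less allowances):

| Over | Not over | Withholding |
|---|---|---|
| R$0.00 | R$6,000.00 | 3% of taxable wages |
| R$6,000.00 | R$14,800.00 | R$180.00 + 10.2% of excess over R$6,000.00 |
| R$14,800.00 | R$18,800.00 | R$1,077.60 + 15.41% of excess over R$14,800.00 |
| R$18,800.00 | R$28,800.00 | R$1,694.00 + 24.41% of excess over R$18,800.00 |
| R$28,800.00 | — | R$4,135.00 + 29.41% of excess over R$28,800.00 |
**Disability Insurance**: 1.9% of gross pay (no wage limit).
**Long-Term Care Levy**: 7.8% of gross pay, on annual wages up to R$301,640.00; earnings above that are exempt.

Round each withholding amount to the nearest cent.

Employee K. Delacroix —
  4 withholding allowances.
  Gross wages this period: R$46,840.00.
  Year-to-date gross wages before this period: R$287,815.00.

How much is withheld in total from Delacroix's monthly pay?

Wage Tax: taxable = R$46,840.00 − 4×R$440.00 = R$45,080.00
  R$4,135.00 + 29.41% × (R$45,080.00 − R$28,800.00) = R$4,135.00 + 29.41% × R$16,280.00 = R$8,922.95
Disability Insurance: 1.9% × R$46,840.00 = R$889.96
Long-Term Care Levy: cap R$301,640.00 − YTD R$287,815.00 = R$13,825.00 subject; 7.8% × R$13,825.00 = R$1,078.35
Total: R$8,922.95 + R$889.96 + R$1,078.35 = R$10,891.26

R$10,891.26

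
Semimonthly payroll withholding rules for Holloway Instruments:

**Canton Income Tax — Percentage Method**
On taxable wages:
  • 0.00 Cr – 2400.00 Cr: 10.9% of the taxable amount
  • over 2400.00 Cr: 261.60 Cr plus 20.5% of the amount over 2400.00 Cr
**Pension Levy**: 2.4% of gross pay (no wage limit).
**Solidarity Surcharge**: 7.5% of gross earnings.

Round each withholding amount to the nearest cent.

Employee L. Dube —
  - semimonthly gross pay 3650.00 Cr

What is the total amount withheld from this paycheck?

879.20 Cr

Canton Income Tax: taxable = 3650.00 Cr
  261.60 Cr + 20.5% × (3650.00 Cr − 2400.00 Cr) = 261.60 Cr + 20.5% × 1250.00 Cr = 517.85 Cr
Pension Levy: 2.4% × 3650.00 Cr = 87.60 Cr
Solidarity Surcharge: 7.5% × 3650.00 Cr = 273.75 Cr
Total: 517.85 Cr + 87.60 Cr + 273.75 Cr = 879.20 Cr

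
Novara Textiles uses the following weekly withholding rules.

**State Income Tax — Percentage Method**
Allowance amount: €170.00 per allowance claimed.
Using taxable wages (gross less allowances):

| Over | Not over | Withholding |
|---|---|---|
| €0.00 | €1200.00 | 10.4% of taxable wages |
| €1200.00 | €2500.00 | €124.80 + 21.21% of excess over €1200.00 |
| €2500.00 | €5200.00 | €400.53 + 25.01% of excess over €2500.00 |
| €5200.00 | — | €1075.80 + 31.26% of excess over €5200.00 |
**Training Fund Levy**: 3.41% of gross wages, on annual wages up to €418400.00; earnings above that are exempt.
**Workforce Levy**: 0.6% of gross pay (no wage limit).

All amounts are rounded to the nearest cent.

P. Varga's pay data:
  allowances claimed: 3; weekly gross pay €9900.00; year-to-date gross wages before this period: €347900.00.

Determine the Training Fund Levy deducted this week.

€337.59

Training Fund Levy: 3.41% × €9900.00 = €337.59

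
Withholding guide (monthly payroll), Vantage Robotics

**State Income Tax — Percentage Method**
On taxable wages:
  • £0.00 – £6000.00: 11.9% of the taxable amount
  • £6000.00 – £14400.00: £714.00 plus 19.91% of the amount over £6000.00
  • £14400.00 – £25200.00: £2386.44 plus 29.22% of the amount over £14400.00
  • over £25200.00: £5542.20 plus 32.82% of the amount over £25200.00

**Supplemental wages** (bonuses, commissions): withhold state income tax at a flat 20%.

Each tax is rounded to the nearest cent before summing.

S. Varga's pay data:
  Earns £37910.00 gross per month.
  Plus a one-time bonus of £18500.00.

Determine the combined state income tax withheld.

£13413.62

State Income Tax: taxable = £37910.00
  £5542.20 + 32.82% × (£37910.00 − £25200.00) = £5542.20 + 32.82% × £12710.00 = £9713.62
Supplemental (20% flat on bonus): 20% × £18500.00 = £3700.00
Total state income tax: £9713.62 + £3700.00 = £13413.62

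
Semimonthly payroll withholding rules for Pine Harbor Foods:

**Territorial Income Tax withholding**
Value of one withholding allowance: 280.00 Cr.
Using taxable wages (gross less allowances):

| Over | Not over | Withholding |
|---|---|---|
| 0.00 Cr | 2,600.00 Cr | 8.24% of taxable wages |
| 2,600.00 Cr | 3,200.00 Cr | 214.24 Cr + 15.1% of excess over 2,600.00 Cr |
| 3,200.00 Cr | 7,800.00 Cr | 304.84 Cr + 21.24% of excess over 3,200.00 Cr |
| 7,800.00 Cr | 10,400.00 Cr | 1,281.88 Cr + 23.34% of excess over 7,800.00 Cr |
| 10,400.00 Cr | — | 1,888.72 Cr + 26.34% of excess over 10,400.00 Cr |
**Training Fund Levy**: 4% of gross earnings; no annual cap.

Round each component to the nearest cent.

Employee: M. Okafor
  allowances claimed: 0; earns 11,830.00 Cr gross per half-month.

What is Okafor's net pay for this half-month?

Territorial Income Tax: taxable = 11,830.00 Cr
  1,888.72 Cr + 26.34% × (11,830.00 Cr − 10,400.00 Cr) = 1,888.72 Cr + 26.34% × 1,430.00 Cr = 2,265.38 Cr
Training Fund Levy: 4% × 11,830.00 Cr = 473.20 Cr
Total withheld: 2,265.38 Cr + 473.20 Cr = 2,738.58 Cr
Net pay: 11,830.00 Cr − 2,738.58 Cr = 9,091.42 Cr

9,091.42 Cr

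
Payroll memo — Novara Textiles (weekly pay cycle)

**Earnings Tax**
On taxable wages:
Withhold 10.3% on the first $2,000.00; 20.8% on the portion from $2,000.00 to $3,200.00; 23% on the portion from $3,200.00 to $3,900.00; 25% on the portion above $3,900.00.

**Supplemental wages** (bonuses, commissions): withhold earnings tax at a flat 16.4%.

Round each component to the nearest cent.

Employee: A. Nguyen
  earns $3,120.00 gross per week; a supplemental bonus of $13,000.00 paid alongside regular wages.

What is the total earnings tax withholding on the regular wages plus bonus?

Earnings Tax: taxable = $3,120.00
  $206.00 + 20.8% × ($3,120.00 − $2,000.00) = $206.00 + 20.8% × $1,120.00 = $438.96
Supplemental (16.4% flat on bonus): 16.4% × $13,000.00 = $2,132.00
Total earnings tax: $438.96 + $2,132.00 = $2,570.96

$2,570.96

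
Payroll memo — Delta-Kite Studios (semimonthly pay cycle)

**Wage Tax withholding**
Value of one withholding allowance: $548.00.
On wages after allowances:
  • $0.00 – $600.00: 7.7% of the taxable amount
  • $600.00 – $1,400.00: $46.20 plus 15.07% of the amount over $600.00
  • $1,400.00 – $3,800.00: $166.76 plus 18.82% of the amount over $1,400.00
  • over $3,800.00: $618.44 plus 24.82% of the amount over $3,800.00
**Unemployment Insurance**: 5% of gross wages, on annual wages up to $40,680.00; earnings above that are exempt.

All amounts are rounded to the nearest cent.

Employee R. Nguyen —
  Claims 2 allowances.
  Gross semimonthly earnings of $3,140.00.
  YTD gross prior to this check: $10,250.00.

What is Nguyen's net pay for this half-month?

$2,695.04

Wage Tax: taxable = $3,140.00 − 2×$548.00 = $2,044.00
  $166.76 + 18.82% × ($2,044.00 − $1,400.00) = $166.76 + 18.82% × $644.00 = $287.96
Unemployment Insurance: 5% × $3,140.00 = $157.00
Total withheld: $287.96 + $157.00 = $444.96
Net pay: $3,140.00 − $444.96 = $2,695.04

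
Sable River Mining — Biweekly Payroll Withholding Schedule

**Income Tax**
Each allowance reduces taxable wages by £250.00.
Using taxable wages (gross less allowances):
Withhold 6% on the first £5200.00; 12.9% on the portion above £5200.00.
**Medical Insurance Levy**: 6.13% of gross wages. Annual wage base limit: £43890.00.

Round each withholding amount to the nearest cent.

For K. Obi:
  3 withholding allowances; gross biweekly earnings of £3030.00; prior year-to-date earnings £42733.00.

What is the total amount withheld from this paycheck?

Income Tax: taxable = £3030.00 − 3×£250.00 = £2280.00
  6% × £2280.00 = £136.80
Medical Insurance Levy: cap £43890.00 − YTD £42733.00 = £1157.00 subject; 6.13% × £1157.00 = £70.92
Total: £136.80 + £70.92 = £207.72

£207.72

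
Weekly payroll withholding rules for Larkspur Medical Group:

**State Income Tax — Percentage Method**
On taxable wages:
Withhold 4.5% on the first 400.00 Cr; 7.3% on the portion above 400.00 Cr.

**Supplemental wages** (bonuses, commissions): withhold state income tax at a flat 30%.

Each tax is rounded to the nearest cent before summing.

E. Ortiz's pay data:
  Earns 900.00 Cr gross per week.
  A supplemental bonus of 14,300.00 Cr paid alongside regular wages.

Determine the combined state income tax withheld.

State Income Tax: taxable = 900.00 Cr
  18.00 Cr + 7.3% × (900.00 Cr − 400.00 Cr) = 18.00 Cr + 7.3% × 500.00 Cr = 54.50 Cr
Supplemental (30% flat on bonus): 30% × 14,300.00 Cr = 4,290.00 Cr
Total state income tax: 54.50 Cr + 4,290.00 Cr = 4,344.50 Cr

4,344.50 Cr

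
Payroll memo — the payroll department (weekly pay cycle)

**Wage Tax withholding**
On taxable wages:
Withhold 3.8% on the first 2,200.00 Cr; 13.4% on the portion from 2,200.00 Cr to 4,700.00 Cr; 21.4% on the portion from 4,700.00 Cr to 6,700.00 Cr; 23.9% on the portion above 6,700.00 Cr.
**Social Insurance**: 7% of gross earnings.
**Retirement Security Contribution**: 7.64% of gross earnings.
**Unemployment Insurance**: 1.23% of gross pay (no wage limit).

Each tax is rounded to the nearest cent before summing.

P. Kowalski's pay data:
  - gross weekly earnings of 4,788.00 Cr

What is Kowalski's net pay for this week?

Wage Tax: taxable = 4,788.00 Cr
  418.60 Cr + 21.4% × (4,788.00 Cr − 4,700.00 Cr) = 418.60 Cr + 21.4% × 88.00 Cr = 437.43 Cr
Social Insurance: 7% × 4,788.00 Cr = 335.16 Cr
Retirement Security Contribution: 7.64% × 4,788.00 Cr = 365.80 Cr
Unemployment Insurance: 1.23% × 4,788.00 Cr = 58.89 Cr
Total withheld: 437.43 Cr + 335.16 Cr + 365.80 Cr + 58.89 Cr = 1,197.28 Cr
Net pay: 4,788.00 Cr − 1,197.28 Cr = 3,590.72 Cr

3,590.72 Cr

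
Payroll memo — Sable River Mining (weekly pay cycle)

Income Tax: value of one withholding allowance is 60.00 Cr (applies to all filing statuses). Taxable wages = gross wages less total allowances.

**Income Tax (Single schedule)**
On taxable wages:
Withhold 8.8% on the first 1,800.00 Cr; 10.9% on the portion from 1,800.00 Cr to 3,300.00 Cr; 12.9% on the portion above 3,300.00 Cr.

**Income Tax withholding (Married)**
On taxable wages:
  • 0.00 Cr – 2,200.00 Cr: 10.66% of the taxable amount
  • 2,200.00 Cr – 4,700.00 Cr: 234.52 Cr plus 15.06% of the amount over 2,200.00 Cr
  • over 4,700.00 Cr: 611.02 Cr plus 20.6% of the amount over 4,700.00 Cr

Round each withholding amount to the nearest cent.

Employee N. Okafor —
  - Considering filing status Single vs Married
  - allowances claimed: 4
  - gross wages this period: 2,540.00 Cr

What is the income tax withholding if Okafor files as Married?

Income Tax (Married): taxable = 2,540.00 Cr − 4×60.00 Cr = 2,300.00 Cr
  234.52 Cr + 15.06% × (2,300.00 Cr − 2,200.00 Cr) = 234.52 Cr + 15.06% × 100.00 Cr = 249.58 Cr

249.58 Cr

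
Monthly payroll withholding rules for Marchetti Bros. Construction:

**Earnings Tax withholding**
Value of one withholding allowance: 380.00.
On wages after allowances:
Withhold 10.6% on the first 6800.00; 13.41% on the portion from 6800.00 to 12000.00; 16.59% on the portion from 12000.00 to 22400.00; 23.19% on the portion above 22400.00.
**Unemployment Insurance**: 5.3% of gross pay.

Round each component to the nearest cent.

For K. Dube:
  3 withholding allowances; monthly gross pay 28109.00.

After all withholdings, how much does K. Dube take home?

Earnings Tax: taxable = 28109.00 − 3×380.00 = 26969.00
  3143.48 + 23.19% × (26969.00 − 22400.00) = 3143.48 + 23.19% × 4569.00 = 4203.03
Unemployment Insurance: 5.3% × 28109.00 = 1489.78
Total withheld: 4203.03 + 1489.78 = 5692.81
Net pay: 28109.00 − 5692.81 = 22416.19

22416.19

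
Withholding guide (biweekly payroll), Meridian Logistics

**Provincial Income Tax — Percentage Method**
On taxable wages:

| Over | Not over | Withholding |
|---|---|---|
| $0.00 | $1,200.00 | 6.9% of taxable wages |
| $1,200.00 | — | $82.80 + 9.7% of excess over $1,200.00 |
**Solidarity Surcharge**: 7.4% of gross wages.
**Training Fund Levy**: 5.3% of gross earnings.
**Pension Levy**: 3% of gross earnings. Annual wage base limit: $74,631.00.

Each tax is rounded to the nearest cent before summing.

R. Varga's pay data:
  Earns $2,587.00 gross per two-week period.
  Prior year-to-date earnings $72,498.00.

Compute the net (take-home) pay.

Provincial Income Tax: taxable = $2,587.00
  $82.80 + 9.7% × ($2,587.00 − $1,200.00) = $82.80 + 9.7% × $1,387.00 = $217.34
Solidarity Surcharge: 7.4% × $2,587.00 = $191.44
Training Fund Levy: 5.3% × $2,587.00 = $137.11
Pension Levy: cap $74,631.00 − YTD $72,498.00 = $2,133.00 subject; 3% × $2,133.00 = $63.99
Total withheld: $217.34 + $191.44 + $137.11 + $63.99 = $609.88
Net pay: $2,587.00 − $609.88 = $1,977.12

$1,977.12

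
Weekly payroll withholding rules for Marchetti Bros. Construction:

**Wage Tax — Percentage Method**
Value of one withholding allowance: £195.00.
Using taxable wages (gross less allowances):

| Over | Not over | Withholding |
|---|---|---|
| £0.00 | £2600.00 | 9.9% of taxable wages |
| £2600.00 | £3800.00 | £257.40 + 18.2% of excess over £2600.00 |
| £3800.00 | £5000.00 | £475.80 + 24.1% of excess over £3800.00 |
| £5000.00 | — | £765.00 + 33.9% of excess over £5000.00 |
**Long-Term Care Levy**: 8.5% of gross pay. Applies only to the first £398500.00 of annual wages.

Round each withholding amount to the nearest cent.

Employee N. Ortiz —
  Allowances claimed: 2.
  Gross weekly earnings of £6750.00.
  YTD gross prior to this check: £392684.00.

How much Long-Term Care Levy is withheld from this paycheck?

Long-Term Care Levy: cap £398500.00 − YTD £392684.00 = £5816.00 subject; 8.5% × £5816.00 = £494.36

£494.36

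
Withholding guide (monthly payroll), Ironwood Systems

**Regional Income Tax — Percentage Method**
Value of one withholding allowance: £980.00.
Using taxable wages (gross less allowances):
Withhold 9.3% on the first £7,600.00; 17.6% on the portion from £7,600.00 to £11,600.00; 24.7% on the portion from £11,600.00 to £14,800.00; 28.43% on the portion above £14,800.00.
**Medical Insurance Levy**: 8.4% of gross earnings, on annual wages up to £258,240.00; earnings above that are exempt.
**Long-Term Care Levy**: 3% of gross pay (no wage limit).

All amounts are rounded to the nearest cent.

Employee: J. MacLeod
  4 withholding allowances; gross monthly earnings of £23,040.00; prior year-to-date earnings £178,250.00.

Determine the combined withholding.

£6,055.94

Regional Income Tax: taxable = £23,040.00 − 4×£980.00 = £19,120.00
  £2,201.20 + 28.43% × (£19,120.00 − £14,800.00) = £2,201.20 + 28.43% × £4,320.00 = £3,429.38
Medical Insurance Levy: 8.4% × £23,040.00 = £1,935.36
Long-Term Care Levy: 3% × £23,040.00 = £691.20
Total: £3,429.38 + £1,935.36 + £691.20 = £6,055.94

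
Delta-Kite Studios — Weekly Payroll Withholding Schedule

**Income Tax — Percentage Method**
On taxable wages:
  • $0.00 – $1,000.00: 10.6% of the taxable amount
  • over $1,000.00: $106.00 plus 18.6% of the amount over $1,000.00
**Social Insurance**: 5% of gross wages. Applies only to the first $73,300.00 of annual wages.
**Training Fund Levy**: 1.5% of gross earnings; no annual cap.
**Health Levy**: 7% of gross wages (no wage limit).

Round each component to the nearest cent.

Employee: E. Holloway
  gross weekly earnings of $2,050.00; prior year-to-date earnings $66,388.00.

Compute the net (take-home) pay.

Income Tax: taxable = $2,050.00
  $106.00 + 18.6% × ($2,050.00 − $1,000.00) = $106.00 + 18.6% × $1,050.00 = $301.30
Social Insurance: 5% × $2,050.00 = $102.50
Training Fund Levy: 1.5% × $2,050.00 = $30.75
Health Levy: 7% × $2,050.00 = $143.50
Total withheld: $301.30 + $102.50 + $30.75 + $143.50 = $578.05
Net pay: $2,050.00 − $578.05 = $1,471.95

$1,471.95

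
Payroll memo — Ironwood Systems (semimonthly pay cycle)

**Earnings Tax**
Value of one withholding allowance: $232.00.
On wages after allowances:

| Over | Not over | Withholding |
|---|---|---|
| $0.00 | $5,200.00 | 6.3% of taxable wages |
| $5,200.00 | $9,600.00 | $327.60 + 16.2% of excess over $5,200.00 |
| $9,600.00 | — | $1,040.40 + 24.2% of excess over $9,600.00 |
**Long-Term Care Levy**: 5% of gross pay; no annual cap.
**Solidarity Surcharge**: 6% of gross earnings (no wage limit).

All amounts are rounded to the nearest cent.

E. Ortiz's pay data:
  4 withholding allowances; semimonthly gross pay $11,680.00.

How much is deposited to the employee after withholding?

Earnings Tax: taxable = $11,680.00 − 4×$232.00 = $10,752.00
  $1,040.40 + 24.2% × ($10,752.00 − $9,600.00) = $1,040.40 + 24.2% × $1,152.00 = $1,319.18
Long-Term Care Levy: 5% × $11,680.00 = $584.00
Solidarity Surcharge: 6% × $11,680.00 = $700.80
Total withheld: $1,319.18 + $584.00 + $700.80 = $2,603.98
Net pay: $11,680.00 − $2,603.98 = $9,076.02

$9,076.02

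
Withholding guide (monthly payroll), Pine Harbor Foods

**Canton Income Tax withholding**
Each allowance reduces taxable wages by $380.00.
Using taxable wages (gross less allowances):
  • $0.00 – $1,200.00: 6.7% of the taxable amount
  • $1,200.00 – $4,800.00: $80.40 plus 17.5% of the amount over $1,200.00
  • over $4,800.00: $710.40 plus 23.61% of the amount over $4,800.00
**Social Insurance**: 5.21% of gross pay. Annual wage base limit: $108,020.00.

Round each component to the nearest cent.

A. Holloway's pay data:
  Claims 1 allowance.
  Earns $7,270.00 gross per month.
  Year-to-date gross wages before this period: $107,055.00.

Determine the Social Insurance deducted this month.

$50.28

Social Insurance: cap $108,020.00 − YTD $107,055.00 = $965.00 subject; 5.21% × $965.00 = $50.28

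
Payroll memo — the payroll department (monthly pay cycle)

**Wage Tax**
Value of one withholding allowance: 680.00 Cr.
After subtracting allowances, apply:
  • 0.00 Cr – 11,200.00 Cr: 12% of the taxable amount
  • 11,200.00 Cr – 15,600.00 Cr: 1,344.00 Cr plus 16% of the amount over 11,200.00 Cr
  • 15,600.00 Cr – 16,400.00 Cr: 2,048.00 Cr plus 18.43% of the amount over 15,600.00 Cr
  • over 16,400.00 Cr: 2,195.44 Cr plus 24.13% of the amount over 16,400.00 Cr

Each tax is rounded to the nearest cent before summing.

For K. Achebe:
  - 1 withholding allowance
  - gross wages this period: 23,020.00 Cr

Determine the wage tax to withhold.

Wage Tax: taxable = 23,020.00 Cr − 1×680.00 Cr = 22,340.00 Cr
  2,195.44 Cr + 24.13% × (22,340.00 Cr − 16,400.00 Cr) = 2,195.44 Cr + 24.13% × 5,940.00 Cr = 3,628.76 Cr

3,628.76 Cr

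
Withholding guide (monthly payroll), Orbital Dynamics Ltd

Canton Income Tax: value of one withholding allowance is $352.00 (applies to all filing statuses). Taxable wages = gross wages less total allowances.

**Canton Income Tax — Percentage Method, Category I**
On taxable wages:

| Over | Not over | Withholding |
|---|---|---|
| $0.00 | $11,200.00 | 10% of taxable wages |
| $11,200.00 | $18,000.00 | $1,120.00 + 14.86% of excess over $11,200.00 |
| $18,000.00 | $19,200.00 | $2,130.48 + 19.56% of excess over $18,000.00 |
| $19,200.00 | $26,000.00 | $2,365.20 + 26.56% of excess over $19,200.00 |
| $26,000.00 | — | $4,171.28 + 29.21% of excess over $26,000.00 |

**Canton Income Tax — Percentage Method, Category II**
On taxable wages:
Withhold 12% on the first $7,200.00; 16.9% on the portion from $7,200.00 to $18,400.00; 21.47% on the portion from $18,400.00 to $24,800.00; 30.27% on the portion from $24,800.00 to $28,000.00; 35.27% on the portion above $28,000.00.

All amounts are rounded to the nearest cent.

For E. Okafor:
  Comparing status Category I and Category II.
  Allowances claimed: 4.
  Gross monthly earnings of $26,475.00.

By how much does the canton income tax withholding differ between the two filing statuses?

Canton Income Tax (Category I): taxable = $26,475.00 − 4×$352.00 = $25,067.00
  $2,365.20 + 26.56% × ($25,067.00 − $19,200.00) = $2,365.20 + 26.56% × $5,867.00 = $3,923.48
Canton Income Tax (Category II): taxable = $26,475.00 − 4×$352.00 = $25,067.00
  $4,130.88 + 30.27% × ($25,067.00 − $24,800.00) = $4,130.88 + 30.27% × $267.00 = $4,211.70
Difference: |$3,923.48 − $4,211.70| = $288.22 (higher under Category II)

$288.22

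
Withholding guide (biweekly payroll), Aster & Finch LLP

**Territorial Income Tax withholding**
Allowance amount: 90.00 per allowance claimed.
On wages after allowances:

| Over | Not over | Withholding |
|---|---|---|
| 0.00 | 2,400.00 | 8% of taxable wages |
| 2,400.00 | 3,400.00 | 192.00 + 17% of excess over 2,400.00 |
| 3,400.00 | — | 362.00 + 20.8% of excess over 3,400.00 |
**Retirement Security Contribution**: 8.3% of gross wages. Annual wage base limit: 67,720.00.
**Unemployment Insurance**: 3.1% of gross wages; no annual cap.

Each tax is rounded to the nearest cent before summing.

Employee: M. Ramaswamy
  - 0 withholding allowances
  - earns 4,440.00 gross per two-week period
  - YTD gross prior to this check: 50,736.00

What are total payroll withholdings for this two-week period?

Territorial Income Tax: taxable = 4,440.00
  362.00 + 20.8% × (4,440.00 − 3,400.00) = 362.00 + 20.8% × 1,040.00 = 578.32
Retirement Security Contribution: 8.3% × 4,440.00 = 368.52
Unemployment Insurance: 3.1% × 4,440.00 = 137.64
Total: 578.32 + 368.52 + 137.64 = 1,084.48

1,084.48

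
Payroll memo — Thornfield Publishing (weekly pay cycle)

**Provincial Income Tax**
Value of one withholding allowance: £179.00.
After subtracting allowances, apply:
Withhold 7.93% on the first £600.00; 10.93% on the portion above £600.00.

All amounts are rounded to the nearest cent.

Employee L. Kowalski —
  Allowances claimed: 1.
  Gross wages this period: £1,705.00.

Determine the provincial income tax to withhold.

£148.79

Provincial Income Tax: taxable = £1,705.00 − 1×£179.00 = £1,526.00
  £47.58 + 10.93% × (£1,526.00 − £600.00) = £47.58 + 10.93% × £926.00 = £148.79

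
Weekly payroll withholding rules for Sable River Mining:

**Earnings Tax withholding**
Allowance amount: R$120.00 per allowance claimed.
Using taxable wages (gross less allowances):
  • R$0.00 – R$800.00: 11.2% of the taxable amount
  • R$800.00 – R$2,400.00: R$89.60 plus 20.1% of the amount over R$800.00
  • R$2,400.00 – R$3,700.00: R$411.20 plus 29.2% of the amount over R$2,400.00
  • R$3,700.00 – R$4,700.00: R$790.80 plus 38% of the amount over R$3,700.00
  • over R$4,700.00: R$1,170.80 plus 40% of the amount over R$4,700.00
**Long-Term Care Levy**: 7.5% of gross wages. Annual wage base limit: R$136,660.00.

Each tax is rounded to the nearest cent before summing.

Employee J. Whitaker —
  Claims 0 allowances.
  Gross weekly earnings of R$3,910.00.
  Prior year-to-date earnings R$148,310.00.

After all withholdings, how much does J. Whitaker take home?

Earnings Tax: taxable = R$3,910.00
  R$790.80 + 38% × (R$3,910.00 − R$3,700.00) = R$790.80 + 38% × R$210.00 = R$870.60
Long-Term Care Levy: YTD R$148,310.00 ≥ cap R$136,660.00 → R$0.00
Total withheld: R$870.60 + R$0.00 = R$870.60
Net pay: R$3,910.00 − R$870.60 = R$3,039.40

R$3,039.40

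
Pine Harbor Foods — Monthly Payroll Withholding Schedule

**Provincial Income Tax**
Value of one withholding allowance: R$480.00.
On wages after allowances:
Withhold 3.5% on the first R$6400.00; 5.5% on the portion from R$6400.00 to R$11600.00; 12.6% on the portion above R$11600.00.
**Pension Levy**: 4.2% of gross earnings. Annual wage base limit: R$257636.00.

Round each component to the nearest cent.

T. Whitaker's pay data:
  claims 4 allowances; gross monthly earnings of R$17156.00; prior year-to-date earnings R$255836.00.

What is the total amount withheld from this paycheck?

Provincial Income Tax: taxable = R$17156.00 − 4×R$480.00 = R$15236.00
  R$510.00 + 12.6% × (R$15236.00 − R$11600.00) = R$510.00 + 12.6% × R$3636.00 = R$968.14
Pension Levy: cap R$257636.00 − YTD R$255836.00 = R$1800.00 subject; 4.2% × R$1800.00 = R$75.60
Total: R$968.14 + R$75.60 = R$1043.74

R$1043.74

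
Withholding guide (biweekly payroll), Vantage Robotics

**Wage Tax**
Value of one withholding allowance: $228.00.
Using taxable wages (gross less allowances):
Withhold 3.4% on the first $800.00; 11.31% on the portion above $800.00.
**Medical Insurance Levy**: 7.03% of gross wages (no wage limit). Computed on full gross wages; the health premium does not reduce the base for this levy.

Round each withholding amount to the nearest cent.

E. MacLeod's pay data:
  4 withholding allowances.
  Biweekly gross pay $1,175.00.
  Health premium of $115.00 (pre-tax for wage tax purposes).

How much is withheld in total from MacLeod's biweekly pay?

$87.63

Wage Tax: taxable = $1,175.00 − $115.00 − 4×$228.00 = $148.00
  3.4% × $148.00 = $5.03
Medical Insurance Levy: 7.03% × $1,175.00 = $82.60
Total: $5.03 + $82.60 = $87.63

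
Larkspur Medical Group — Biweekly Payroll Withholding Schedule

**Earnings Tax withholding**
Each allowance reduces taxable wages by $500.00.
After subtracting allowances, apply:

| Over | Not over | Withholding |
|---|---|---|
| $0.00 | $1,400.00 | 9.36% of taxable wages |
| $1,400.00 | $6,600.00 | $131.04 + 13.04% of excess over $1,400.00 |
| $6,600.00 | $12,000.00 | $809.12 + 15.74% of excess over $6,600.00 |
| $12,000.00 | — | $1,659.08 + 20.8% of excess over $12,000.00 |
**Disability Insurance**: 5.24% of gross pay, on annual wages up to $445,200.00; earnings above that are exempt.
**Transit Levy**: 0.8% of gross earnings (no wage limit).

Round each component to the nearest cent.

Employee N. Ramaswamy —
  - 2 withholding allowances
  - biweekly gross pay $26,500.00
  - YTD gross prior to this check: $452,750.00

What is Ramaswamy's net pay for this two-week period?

$21,820.92

Earnings Tax: taxable = $26,500.00 − 2×$500.00 = $25,500.00
  $1,659.08 + 20.8% × ($25,500.00 − $12,000.00) = $1,659.08 + 20.8% × $13,500.00 = $4,467.08
Disability Insurance: YTD $452,750.00 ≥ cap $445,200.00 → $0.00
Transit Levy: 0.8% × $26,500.00 = $212.00
Total withheld: $4,467.08 + $0.00 + $212.00 = $4,679.08
Net pay: $26,500.00 − $4,679.08 = $21,820.92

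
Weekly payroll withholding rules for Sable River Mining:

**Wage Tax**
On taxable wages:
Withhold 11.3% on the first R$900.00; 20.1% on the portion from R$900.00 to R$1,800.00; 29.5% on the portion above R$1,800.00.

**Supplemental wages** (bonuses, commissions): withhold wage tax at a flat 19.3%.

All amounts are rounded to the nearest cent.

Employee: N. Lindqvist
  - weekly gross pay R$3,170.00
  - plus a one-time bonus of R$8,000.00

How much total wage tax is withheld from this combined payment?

R$2,230.75

Wage Tax: taxable = R$3,170.00
  R$282.60 + 29.5% × (R$3,170.00 − R$1,800.00) = R$282.60 + 29.5% × R$1,370.00 = R$686.75
Supplemental (19.3% flat on bonus): 19.3% × R$8,000.00 = R$1,544.00
Total wage tax: R$686.75 + R$1,544.00 = R$2,230.75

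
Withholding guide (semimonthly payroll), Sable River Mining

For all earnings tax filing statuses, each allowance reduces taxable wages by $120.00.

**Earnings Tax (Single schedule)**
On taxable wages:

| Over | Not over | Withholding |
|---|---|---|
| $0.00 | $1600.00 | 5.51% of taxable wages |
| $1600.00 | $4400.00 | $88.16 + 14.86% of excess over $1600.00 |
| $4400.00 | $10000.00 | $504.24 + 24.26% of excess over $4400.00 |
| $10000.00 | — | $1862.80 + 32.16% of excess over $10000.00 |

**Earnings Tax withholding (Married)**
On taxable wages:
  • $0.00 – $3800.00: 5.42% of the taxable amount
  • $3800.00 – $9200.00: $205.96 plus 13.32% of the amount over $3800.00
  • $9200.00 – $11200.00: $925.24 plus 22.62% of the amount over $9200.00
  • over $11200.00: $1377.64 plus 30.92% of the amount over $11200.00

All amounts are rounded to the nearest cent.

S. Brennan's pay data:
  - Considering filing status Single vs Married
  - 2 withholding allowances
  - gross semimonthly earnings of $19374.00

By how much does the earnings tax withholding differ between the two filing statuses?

Earnings Tax (Single): taxable = $19374.00 − 2×$120.00 = $19134.00
  $1862.80 + 32.16% × ($19134.00 − $10000.00) = $1862.80 + 32.16% × $9134.00 = $4800.29
Earnings Tax (Married): taxable = $19374.00 − 2×$120.00 = $19134.00
  $1377.64 + 30.92% × ($19134.00 − $11200.00) = $1377.64 + 30.92% × $7934.00 = $3830.83
Difference: |$4800.29 − $3830.83| = $969.46 (higher under Single)

$969.46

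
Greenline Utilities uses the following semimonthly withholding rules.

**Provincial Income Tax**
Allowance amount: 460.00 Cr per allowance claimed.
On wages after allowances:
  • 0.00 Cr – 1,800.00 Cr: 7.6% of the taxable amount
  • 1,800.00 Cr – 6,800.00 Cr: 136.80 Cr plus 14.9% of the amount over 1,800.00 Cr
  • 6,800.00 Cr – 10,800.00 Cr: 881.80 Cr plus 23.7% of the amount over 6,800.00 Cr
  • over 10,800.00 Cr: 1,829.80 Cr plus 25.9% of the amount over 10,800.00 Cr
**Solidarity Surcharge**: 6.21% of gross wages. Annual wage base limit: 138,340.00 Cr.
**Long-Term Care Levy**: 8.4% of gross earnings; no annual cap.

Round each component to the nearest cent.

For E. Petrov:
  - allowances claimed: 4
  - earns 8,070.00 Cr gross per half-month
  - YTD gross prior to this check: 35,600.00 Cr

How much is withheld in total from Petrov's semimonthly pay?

Provincial Income Tax: taxable = 8,070.00 Cr − 4×460.00 Cr = 6,230.00 Cr
  136.80 Cr + 14.9% × (6,230.00 Cr − 1,800.00 Cr) = 136.80 Cr + 14.9% × 4,430.00 Cr = 796.87 Cr
Solidarity Surcharge: 6.21% × 8,070.00 Cr = 501.15 Cr
Long-Term Care Levy: 8.4% × 8,070.00 Cr = 677.88 Cr
Total: 796.87 Cr + 501.15 Cr + 677.88 Cr = 1,975.90 Cr

1,975.90 Cr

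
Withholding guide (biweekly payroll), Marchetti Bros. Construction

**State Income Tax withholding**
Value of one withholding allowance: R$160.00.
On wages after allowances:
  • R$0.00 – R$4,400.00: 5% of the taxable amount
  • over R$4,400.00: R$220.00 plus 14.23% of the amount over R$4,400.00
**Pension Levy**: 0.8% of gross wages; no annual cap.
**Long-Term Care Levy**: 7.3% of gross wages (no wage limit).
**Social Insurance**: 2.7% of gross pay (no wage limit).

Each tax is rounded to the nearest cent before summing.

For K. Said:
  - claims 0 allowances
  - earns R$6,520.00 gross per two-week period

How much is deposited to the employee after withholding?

R$5,294.16

State Income Tax: taxable = R$6,520.00
  R$220.00 + 14.23% × (R$6,520.00 − R$4,400.00) = R$220.00 + 14.23% × R$2,120.00 = R$521.68
Pension Levy: 0.8% × R$6,520.00 = R$52.16
Long-Term Care Levy: 7.3% × R$6,520.00 = R$475.96
Social Insurance: 2.7% × R$6,520.00 = R$176.04
Total withheld: R$521.68 + R$52.16 + R$475.96 + R$176.04 = R$1,225.84
Net pay: R$6,520.00 − R$1,225.84 = R$5,294.16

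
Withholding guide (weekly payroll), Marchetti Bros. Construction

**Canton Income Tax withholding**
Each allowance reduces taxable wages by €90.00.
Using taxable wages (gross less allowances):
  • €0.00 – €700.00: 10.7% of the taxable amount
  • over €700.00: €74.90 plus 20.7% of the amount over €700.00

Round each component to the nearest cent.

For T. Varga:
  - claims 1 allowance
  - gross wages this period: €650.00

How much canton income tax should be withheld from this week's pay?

€59.92

Canton Income Tax: taxable = €650.00 − 1×€90.00 = €560.00
  10.7% × €560.00 = €59.92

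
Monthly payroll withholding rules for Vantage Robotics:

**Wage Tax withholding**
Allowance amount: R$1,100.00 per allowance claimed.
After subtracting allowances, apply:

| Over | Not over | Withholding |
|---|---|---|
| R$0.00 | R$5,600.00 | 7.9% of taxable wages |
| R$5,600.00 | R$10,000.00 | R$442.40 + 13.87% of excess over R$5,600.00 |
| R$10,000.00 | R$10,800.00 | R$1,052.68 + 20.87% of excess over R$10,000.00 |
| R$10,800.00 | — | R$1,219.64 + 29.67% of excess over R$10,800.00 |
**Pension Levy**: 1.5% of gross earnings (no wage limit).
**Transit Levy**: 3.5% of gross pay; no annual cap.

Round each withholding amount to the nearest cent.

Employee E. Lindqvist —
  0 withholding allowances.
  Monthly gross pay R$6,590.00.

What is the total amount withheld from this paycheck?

R$909.21

Wage Tax: taxable = R$6,590.00
  R$442.40 + 13.87% × (R$6,590.00 − R$5,600.00) = R$442.40 + 13.87% × R$990.00 = R$579.71
Pension Levy: 1.5% × R$6,590.00 = R$98.85
Transit Levy: 3.5% × R$6,590.00 = R$230.65
Total: R$579.71 + R$98.85 + R$230.65 = R$909.21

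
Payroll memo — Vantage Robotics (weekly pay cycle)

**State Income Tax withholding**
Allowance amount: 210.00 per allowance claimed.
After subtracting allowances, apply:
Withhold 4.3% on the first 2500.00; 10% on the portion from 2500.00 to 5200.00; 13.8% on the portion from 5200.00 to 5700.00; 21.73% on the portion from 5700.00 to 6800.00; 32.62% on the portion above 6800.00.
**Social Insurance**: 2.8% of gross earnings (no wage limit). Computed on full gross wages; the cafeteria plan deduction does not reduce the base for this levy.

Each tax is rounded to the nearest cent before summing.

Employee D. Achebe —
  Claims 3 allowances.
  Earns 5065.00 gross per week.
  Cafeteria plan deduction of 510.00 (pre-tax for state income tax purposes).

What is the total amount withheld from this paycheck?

State Income Tax: taxable = 5065.00 − 510.00 − 3×210.00 = 3925.00
  107.50 + 10% × (3925.00 − 2500.00) = 107.50 + 10% × 1425.00 = 250.00
Social Insurance: 2.8% × 5065.00 = 141.82
Total: 250.00 + 141.82 = 391.82

391.82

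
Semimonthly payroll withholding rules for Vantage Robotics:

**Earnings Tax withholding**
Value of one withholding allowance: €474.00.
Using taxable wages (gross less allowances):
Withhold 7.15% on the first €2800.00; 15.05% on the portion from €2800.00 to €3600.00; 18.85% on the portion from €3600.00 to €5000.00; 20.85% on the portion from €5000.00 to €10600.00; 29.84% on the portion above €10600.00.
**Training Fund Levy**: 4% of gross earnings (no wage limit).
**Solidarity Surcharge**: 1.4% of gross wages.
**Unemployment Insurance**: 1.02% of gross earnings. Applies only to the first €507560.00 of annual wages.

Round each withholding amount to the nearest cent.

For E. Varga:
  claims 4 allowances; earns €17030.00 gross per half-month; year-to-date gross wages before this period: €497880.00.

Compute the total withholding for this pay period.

Earnings Tax: taxable = €17030.00 − 4×€474.00 = €15134.00
  €1752.10 + 29.84% × (€15134.00 − €10600.00) = €1752.10 + 29.84% × €4534.00 = €3105.05
Training Fund Levy: 4% × €17030.00 = €681.20
Solidarity Surcharge: 1.4% × €17030.00 = €238.42
Unemployment Insurance: cap €507560.00 − YTD €497880.00 = €9680.00 subject; 1.02% × €9680.00 = €98.74
Total: €3105.05 + €681.20 + €238.42 + €98.74 = €4123.41

€4123.41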